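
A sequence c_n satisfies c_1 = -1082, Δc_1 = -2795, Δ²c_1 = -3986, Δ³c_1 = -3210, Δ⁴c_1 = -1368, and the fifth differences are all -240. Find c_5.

-50386

Build the table forward from the leading diagonal:
Fifth differences: -240, -240, -240, -240, -240
Fourth differences: -1368, -1608, -1848, -2088, -2328
Third differences: -3210, -4578, -6186, -8034, -10122
Second differences: -3986, -7196, -11774, -17960, -25994
First differences: -2795, -6781, -13977, -25751, -43711
c: -1082, -3877, -10658, -24635, -50386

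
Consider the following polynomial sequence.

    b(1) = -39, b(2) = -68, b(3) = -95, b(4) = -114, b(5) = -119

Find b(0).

-14

-29, -27, -19, -5
2, 8, 14
6, 6
The third differences are constant at 6.
Work back: 2 − 6 = -4;  -29 + 4 = -25;  -39 + 25 = -14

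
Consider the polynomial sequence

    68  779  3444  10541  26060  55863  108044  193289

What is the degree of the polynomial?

5

Δ: 711, 2665, 7097, 15519, 29803, 52181, 85245
Δ²: 1954, 4432, 8422, 14284, 22378, 33064
Δ³: 2478, 3990, 5862, 8094, 10686
Δ⁴: 1512, 1872, 2232, 2592
Δ⁵: 360, 360, 360
The fifth differences are constant, so the polynomial has degree 5.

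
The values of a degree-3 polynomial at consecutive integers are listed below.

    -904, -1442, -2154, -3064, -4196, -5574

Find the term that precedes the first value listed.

-516

Δ: -538, -712, -910, -1132, -1378
Δ²: -174, -198, -222, -246
Δ³: -24, -24, -24
The third differences are constant at -24.
Work back: -174 + 24 = -150;  -538 + 150 = -388;  -904 + 388 = -516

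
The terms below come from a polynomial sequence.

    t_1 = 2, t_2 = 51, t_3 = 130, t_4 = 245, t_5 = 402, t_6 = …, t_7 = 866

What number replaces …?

607

Using the first 5 terms:
D1: 49, 79, 115, 157
D2: 30, 36, 42
D3: 6, 6
Constant third difference = 6.
Extend forward: 42 + 6 = 48;  157 + 48 = 205;  402 + 205 = 607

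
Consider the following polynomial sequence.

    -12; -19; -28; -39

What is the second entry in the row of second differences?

-2

D1: -7, -9, -11
D2: -2, -2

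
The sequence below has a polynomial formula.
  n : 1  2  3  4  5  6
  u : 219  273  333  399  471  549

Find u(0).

54  60  66  72  78
6  6  6  6
The second differences are constant at 6.
Work back: 54 − 6 = 48;  219 − 48 = 171

171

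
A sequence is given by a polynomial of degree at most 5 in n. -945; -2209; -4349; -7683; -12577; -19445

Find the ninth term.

-56753

Δ: -1264, -2140, -3334, -4894, -6868
Δ²: -876, -1194, -1560, -1974
Δ³: -318, -366, -414
Δ⁴: -48, -48
Constant fourth difference = -48, so extend:
-414 − 48 = -462;  -1974 − 462 = -2436;  -6868 − 2436 = -9304;  -19445 − 9304 = -28749
-462 − 48 = -510;  -2436 − 510 = -2946;  -9304 − 2946 = -12250;  -28749 − 12250 = -40999
-510 − 48 = -558;  -2946 − 558 = -3504;  -12250 − 3504 = -15754;  -40999 − 15754 = -56753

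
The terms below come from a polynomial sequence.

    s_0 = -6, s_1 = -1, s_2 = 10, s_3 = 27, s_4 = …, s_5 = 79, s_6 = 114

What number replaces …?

Using the first 4 terms:
Δ: 5  11  17
Δ²: 6  6
Constant second difference = 6.
Extend forward: 17 + 6 = 23;  27 + 23 = 50

50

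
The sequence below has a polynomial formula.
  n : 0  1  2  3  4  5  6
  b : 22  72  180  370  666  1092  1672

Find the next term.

2430

50  108  190  296  426  580
58  82  106  130  154
24  24  24  24
Third differences constant at 24.
154 + 24 = 178;  580 + 178 = 758;  1672 + 758 = 2430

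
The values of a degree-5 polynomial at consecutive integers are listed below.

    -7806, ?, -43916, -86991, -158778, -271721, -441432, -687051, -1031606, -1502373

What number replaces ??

-19917

Using the last 8 terms:
Δ: -43075  -71787  -112943  -169711  -245619  -344555  -470767
Δ²: -28712  -41156  -56768  -75908  -98936  -126212
Δ³: -12444  -15612  -19140  -23028  -27276
Δ⁴: -3168  -3528  -3888  -4248
Δ⁵: -360  -360  -360
Constant fifth difference = -360.
Extend backward: -3168 + 360 = -2808;  -12444 + 2808 = -9636;  -28712 + 9636 = -19076;  -43075 + 19076 = -23999;  -43916 + 23999 = -19917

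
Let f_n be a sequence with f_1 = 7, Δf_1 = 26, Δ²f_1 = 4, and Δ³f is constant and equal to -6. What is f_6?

117

Build the table forward from the leading diagonal:
D3: -6  -6  -6  -6  -6  -6
D2: 4  -2  -8  -14  -20  -26
D1: 26  30  28  20  6  -14
f: 7  33  63  91  111  117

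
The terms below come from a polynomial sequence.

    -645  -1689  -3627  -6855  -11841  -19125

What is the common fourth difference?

First differences: -1044, -1938, -3228, -4986, -7284
Second differences: -894, -1290, -1758, -2298
Third differences: -396, -468, -540
Fourth differences: -72, -72

-72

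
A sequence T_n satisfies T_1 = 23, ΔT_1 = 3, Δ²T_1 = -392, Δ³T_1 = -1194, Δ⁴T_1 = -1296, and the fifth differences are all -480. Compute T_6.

-22782

Build the table forward from the leading diagonal:
Δ⁵: -480  -480  -480  -480  -480  -480
Δ⁴: -1296  -1776  -2256  -2736  -3216  -3696
Δ³: -1194  -2490  -4266  -6522  -9258  -12474
Δ²: -392  -1586  -4076  -8342  -14864  -24122
Δ: 3  -389  -1975  -6051  -14393  -29257
T: 23  26  -363  -2338  -8389  -22782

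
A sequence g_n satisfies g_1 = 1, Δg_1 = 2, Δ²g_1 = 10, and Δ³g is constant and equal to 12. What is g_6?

Build the table forward from the leading diagonal:
Δ³: 12, 12, 12, 12, 12, 12
Δ²: 10, 22, 34, 46, 58, 70
Δ: 2, 12, 34, 68, 114, 172
g: 1, 3, 15, 49, 117, 231

231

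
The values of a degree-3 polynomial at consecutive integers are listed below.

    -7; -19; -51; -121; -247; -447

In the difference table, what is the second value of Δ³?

Δ: -12, -32, -70, -126, -200
Δ²: -20, -38, -56, -74
Δ³: -18, -18, -18

-18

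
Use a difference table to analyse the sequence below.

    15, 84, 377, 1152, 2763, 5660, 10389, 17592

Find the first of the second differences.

224

First differences: 69, 293, 775, 1611, 2897, 4729, 7203
Second differences: 224, 482, 836, 1286, 1832, 2474
Third differences: 258, 354, 450, 546, 642
Fourth differences: 96, 96, 96, 96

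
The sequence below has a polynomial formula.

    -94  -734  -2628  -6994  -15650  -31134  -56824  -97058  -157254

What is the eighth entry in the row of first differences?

-60196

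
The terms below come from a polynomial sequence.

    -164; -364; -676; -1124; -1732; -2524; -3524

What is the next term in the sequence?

First differences: -200, -312, -448, -608, -792, -1000
Second differences: -112, -136, -160, -184, -208
Third differences: -24, -24, -24, -24
Third differences constant at -24.
-208 − 24 = -232;  -1000 − 232 = -1232;  -3524 − 1232 = -4756

-4756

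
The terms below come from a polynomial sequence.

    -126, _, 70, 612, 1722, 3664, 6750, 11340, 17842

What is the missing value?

Using the last 7 terms:
D1: 542  1110  1942  3086  4590  6502
D2: 568  832  1144  1504  1912
D3: 264  312  360  408
D4: 48  48  48
Constant fourth difference = 48.
Extend backward: 264 − 48 = 216;  568 − 216 = 352;  542 − 352 = 190;  70 − 190 = -120

-120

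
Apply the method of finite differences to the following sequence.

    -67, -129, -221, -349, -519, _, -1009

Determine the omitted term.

-737

Using the first 5 terms:
-62, -92, -128, -170
-30, -36, -42
-6, -6
Constant third difference = -6.
Extend forward: -42 − 6 = -48;  -170 − 48 = -218;  -519 − 218 = -737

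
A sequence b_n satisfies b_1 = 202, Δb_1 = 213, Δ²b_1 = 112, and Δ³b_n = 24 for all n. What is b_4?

Build the table forward from the leading diagonal:
Δ³: 24  24  24  24
Δ²: 112  136  160  184
Δ: 213  325  461  621
b: 202  415  740  1201

1201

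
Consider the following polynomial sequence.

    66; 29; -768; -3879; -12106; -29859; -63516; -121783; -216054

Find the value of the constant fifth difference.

-360

Δ: -37, -797, -3111, -8227, -17753, -33657, -58267, -94271
Δ²: -760, -2314, -5116, -9526, -15904, -24610, -36004
Δ³: -1554, -2802, -4410, -6378, -8706, -11394
Δ⁴: -1248, -1608, -1968, -2328, -2688
Δ⁵: -360, -360, -360, -360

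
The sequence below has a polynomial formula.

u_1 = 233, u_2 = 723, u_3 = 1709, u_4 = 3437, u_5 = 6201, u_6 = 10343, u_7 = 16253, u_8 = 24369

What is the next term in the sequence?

35177

Δ: 490, 986, 1728, 2764, 4142, 5910, 8116
Δ²: 496, 742, 1036, 1378, 1768, 2206
Δ³: 246, 294, 342, 390, 438
Δ⁴: 48, 48, 48, 48
The fourth differences are constant (48).
438 + 48 = 486;  2206 + 486 = 2692;  8116 + 2692 = 10808;  24369 + 10808 = 35177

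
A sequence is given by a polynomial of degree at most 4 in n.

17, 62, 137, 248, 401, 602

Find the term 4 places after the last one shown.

2006

Δ: 45 , 75 , 111 , 153 , 201
Δ²: 30 , 36 , 42 , 48
Δ³: 6 , 6 , 6
The third differences are constant (6).
48 + 6 = 54;  201 + 54 = 255;  602 + 255 = 857
54 + 6 = 60;  255 + 60 = 315;  857 + 315 = 1172
60 + 6 = 66;  315 + 66 = 381;  1172 + 381 = 1553
66 + 6 = 72;  381 + 72 = 453;  1553 + 453 = 2006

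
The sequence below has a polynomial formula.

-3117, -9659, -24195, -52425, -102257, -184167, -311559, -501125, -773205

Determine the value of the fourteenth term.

-4383935

First differences: -6542  -14536  -28230  -49832  -81910  -127392  -189566  -272080
Second differences: -7994  -13694  -21602  -32078  -45482  -62174  -82514
Third differences: -5700  -7908  -10476  -13404  -16692  -20340
Fourth differences: -2208  -2568  -2928  -3288  -3648
Fifth differences: -360  -360  -360  -360
Constant fifth difference = -360, so extend:
-3648 − 360 = -4008;  -20340 − 4008 = -24348;  -82514 − 24348 = -106862;  -272080 − 106862 = -378942;  -773205 − 378942 = -1152147
-4008 − 360 = -4368;  -24348 − 4368 = -28716;  -106862 − 28716 = -135578;  -378942 − 135578 = -514520;  -1152147 − 514520 = -1666667
-4368 − 360 = -4728;  -28716 − 4728 = -33444;  -135578 − 33444 = -169022;  -514520 − 169022 = -683542;  -1666667 − 683542 = -2350209
-4728 − 360 = -5088;  -33444 − 5088 = -38532;  -169022 − 38532 = -207554;  -683542 − 207554 = -891096;  -2350209 − 891096 = -3241305
-5088 − 360 = -5448;  -38532 − 5448 = -43980;  -207554 − 43980 = -251534;  -891096 − 251534 = -1142630;  -3241305 − 1142630 = -4383935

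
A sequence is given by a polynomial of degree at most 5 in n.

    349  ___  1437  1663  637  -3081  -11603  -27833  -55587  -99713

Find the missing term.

847

Using the last 8 terms:
226  -1026  -3718  -8522  -16230  -27754  -44126
-1252  -2692  -4804  -7708  -11524  -16372
-1440  -2112  -2904  -3816  -4848
-672  -792  -912  -1032
-120  -120  -120
Constant fifth difference = -120.
Extend backward: -672 + 120 = -552;  -1440 + 552 = -888;  -1252 + 888 = -364;  226 + 364 = 590;  1437 − 590 = 847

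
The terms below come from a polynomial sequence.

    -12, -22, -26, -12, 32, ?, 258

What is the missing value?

118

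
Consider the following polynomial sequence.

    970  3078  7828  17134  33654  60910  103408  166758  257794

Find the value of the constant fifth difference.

Δ: 2108, 4750, 9306, 16520, 27256, 42498, 63350, 91036
Δ²: 2642, 4556, 7214, 10736, 15242, 20852, 27686
Δ³: 1914, 2658, 3522, 4506, 5610, 6834
Δ⁴: 744, 864, 984, 1104, 1224
Δ⁵: 120, 120, 120, 120

120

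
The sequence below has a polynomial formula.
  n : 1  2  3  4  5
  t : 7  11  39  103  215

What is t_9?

1383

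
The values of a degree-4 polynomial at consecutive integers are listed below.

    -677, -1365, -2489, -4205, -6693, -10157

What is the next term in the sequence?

-14825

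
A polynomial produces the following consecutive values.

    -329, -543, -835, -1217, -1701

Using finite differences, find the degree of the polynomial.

D1: -214, -292, -382, -484
D2: -78, -90, -102
D3: -12, -12
The third differences are constant, so the polynomial has degree 3.

3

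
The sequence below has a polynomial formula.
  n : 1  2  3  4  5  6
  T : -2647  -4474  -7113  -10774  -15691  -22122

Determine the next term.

-30349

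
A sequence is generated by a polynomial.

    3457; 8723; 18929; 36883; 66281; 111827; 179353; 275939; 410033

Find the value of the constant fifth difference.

120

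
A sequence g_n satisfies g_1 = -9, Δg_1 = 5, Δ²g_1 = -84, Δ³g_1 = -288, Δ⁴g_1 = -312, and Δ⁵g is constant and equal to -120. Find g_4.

-534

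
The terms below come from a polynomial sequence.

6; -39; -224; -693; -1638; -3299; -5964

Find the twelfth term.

First differences: -45  -185  -469  -945  -1661  -2665
Second differences: -140  -284  -476  -716  -1004
Third differences: -144  -192  -240  -288
Fourth differences: -48  -48  -48
Fourth differences constant at -48.
-288 − 48 = -336;  -1004 − 336 = -1340;  -2665 − 1340 = -4005;  -5964 − 4005 = -9969
-336 − 48 = -384;  -1340 − 384 = -1724;  -4005 − 1724 = -5729;  -9969 − 5729 = -15698
-384 − 48 = -432;  -1724 − 432 = -2156;  -5729 − 2156 = -7885;  -15698 − 7885 = -23583
-432 − 48 = -480;  -2156 − 480 = -2636;  -7885 − 2636 = -10521;  -23583 − 10521 = -34104
-480 − 48 = -528;  -2636 − 528 = -3164;  -10521 − 3164 = -13685;  -34104 − 13685 = -47789

-47789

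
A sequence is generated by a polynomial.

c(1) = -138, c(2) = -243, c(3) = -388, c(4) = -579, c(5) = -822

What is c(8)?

-1923

D1: -105, -145, -191, -243
D2: -40, -46, -52
D3: -6, -6
Constant third difference = -6, so extend:
-52 − 6 = -58;  -243 − 58 = -301;  -822 − 301 = -1123
-58 − 6 = -64;  -301 − 64 = -365;  -1123 − 365 = -1488
-64 − 6 = -70;  -365 − 70 = -435;  -1488 − 435 = -1923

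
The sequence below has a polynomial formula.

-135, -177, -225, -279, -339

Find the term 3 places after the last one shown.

-42 , -48 , -54 , -60
-6 , -6 , -6
Second differences constant at -6.
-60 − 6 = -66;  -339 − 66 = -405
-66 − 6 = -72;  -405 − 72 = -477
-72 − 6 = -78;  -477 − 78 = -555

-555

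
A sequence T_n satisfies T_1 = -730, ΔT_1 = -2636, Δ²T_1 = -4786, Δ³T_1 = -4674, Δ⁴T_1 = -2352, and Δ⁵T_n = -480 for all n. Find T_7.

-219976

Build the table forward from the leading diagonal:
Δ⁵: -480  -480  -480  -480  -480  -480  -480
Δ⁴: -2352  -2832  -3312  -3792  -4272  -4752  -5232
Δ³: -4674  -7026  -9858  -13170  -16962  -21234  -25986
Δ²: -4786  -9460  -16486  -26344  -39514  -56476  -77710
Δ: -2636  -7422  -16882  -33368  -59712  -99226  -155702
T: -730  -3366  -10788  -27670  -61038  -120750  -219976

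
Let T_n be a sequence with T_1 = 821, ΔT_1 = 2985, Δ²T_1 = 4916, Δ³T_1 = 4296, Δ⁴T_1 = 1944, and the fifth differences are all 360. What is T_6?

117946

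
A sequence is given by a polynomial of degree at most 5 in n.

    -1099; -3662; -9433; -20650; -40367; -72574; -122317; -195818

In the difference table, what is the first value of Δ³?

-2238

First differences: -2563, -5771, -11217, -19717, -32207, -49743, -73501
Second differences: -3208, -5446, -8500, -12490, -17536, -23758
Third differences: -2238, -3054, -3990, -5046, -6222
Fourth differences: -816, -936, -1056, -1176
Fifth differences: -120, -120, -120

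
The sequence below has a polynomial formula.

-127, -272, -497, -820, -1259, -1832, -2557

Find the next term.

First differences: -145  -225  -323  -439  -573  -725
Second differences: -80  -98  -116  -134  -152
Third differences: -18  -18  -18  -18
The third differences are constant (-18).
-152 − 18 = -170;  -725 − 170 = -895;  -2557 − 895 = -3452

-3452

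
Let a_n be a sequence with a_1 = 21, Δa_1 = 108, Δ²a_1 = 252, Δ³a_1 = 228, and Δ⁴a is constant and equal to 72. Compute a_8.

16569

Build the table forward from the leading diagonal:
Fourth differences: 72  72  72  72  72  72  72  72
Third differences: 228  300  372  444  516  588  660  732
Second differences: 252  480  780  1152  1596  2112  2700  3360
First differences: 108  360  840  1620  2772  4368  6480  9180
a: 21  129  489  1329  2949  5721  10089  16569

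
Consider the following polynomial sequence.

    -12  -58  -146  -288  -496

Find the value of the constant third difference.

D1: -46, -88, -142, -208
D2: -42, -54, -66
D3: -12, -12

-12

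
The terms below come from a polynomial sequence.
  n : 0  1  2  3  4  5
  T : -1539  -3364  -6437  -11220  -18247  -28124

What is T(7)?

-59212

First differences: -1825  -3073  -4783  -7027  -9877
Second differences: -1248  -1710  -2244  -2850
Third differences: -462  -534  -606
Fourth differences: -72  -72
Fourth differences constant at -72.
-606 − 72 = -678;  -2850 − 678 = -3528;  -9877 − 3528 = -13405;  -28124 − 13405 = -41529
-678 − 72 = -750;  -3528 − 750 = -4278;  -13405 − 4278 = -17683;  -41529 − 17683 = -59212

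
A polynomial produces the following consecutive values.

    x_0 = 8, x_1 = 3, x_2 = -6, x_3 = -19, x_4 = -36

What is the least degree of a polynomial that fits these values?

-5, -9, -13, -17
-4, -4, -4
The second differences are constant, so the polynomial has degree 2.

2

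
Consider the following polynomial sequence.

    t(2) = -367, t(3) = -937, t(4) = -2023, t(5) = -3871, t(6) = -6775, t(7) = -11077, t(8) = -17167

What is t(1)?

First differences: -570  -1086  -1848  -2904  -4302  -6090
Second differences: -516  -762  -1056  -1398  -1788
Third differences: -246  -294  -342  -390
Fourth differences: -48  -48  -48
The fourth differences are constant at -48.
Work back: -246 + 48 = -198;  -516 + 198 = -318;  -570 + 318 = -252;  -367 + 252 = -115

-115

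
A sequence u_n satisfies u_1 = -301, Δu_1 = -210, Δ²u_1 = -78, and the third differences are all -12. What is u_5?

-1657

Build the table forward from the leading diagonal:
Third differences: -12  -12  -12  -12  -12
Second differences: -78  -90  -102  -114  -126
First differences: -210  -288  -378  -480  -594
u: -301  -511  -799  -1177  -1657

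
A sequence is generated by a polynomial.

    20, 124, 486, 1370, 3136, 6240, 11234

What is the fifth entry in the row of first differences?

3104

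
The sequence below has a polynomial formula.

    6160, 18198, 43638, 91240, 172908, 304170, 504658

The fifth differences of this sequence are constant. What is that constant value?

480

Δ: 12038, 25440, 47602, 81668, 131262, 200488
Δ²: 13402, 22162, 34066, 49594, 69226
Δ³: 8760, 11904, 15528, 19632
Δ⁴: 3144, 3624, 4104
Δ⁵: 480, 480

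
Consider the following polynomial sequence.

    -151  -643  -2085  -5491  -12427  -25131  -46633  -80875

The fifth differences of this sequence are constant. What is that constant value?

Δ: -492, -1442, -3406, -6936, -12704, -21502, -34242
Δ²: -950, -1964, -3530, -5768, -8798, -12740
Δ³: -1014, -1566, -2238, -3030, -3942
Δ⁴: -552, -672, -792, -912
Δ⁵: -120, -120, -120

-120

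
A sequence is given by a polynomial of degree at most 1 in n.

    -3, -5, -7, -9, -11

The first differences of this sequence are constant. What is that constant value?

-2

D1: -2, -2, -2, -2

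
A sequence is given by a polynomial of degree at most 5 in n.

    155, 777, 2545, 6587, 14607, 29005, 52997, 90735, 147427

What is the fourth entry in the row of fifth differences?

120

D1: 622, 1768, 4042, 8020, 14398, 23992, 37738, 56692
D2: 1146, 2274, 3978, 6378, 9594, 13746, 18954
D3: 1128, 1704, 2400, 3216, 4152, 5208
D4: 576, 696, 816, 936, 1056
D5: 120, 120, 120, 120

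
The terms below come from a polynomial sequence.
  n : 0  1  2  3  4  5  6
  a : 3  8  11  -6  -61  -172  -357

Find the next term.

-634

D1: 5, 3, -17, -55, -111, -185
D2: -2, -20, -38, -56, -74
D3: -18, -18, -18, -18
Constant third difference = -18, so extend:
-74 − 18 = -92;  -185 − 92 = -277;  -357 − 277 = -634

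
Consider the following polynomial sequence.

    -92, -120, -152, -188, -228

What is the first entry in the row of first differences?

-28

D1: -28, -32, -36, -40
D2: -4, -4, -4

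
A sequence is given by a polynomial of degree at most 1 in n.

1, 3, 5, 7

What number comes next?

9

Δ: 2, 2, 2
Constant first difference = 2, so extend:
7 + 2 = 9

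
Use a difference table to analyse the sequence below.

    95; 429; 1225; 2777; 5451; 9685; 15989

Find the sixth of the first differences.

Δ: 334, 796, 1552, 2674, 4234, 6304
Δ²: 462, 756, 1122, 1560, 2070
Δ³: 294, 366, 438, 510
Δ⁴: 72, 72, 72

6304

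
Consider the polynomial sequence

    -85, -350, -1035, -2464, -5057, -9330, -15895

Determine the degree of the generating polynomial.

-265, -685, -1429, -2593, -4273, -6565
-420, -744, -1164, -1680, -2292
-324, -420, -516, -612
-96, -96, -96
The fourth differences are constant, so the polynomial has degree 4.

4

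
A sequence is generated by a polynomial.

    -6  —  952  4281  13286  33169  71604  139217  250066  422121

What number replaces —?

Using the last 8 terms:
First differences: 3329  9005  19883  38435  67613  110849  172055
Second differences: 5676  10878  18552  29178  43236  61206
Third differences: 5202  7674  10626  14058  17970
Fourth differences: 2472  2952  3432  3912
Fifth differences: 480  480  480
Constant fifth difference = 480.
Extend backward: 2472 − 480 = 1992;  5202 − 1992 = 3210;  5676 − 3210 = 2466;  3329 − 2466 = 863;  952 − 863 = 89

89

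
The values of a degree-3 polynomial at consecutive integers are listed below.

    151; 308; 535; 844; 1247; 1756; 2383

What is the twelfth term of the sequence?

7708

D1: 157 , 227 , 309 , 403 , 509 , 627
D2: 70 , 82 , 94 , 106 , 118
D3: 12 , 12 , 12 , 12
Third differences constant at 12.
118 + 12 = 130;  627 + 130 = 757;  2383 + 757 = 3140
130 + 12 = 142;  757 + 142 = 899;  3140 + 899 = 4039
142 + 12 = 154;  899 + 154 = 1053;  4039 + 1053 = 5092
154 + 12 = 166;  1053 + 166 = 1219;  5092 + 1219 = 6311
166 + 12 = 178;  1219 + 178 = 1397;  6311 + 1397 = 7708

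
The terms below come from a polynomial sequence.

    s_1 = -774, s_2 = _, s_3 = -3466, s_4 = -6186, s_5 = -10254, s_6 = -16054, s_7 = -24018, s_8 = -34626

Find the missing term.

-1758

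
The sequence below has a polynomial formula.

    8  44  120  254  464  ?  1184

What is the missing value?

768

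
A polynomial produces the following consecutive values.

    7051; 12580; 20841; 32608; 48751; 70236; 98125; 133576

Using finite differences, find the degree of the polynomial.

First differences: 5529, 8261, 11767, 16143, 21485, 27889, 35451
Second differences: 2732, 3506, 4376, 5342, 6404, 7562
Third differences: 774, 870, 966, 1062, 1158
Fourth differences: 96, 96, 96, 96
The fourth differences are constant, so the polynomial has degree 4.

4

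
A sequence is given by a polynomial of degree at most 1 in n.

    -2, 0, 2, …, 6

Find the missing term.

Using the first 3 terms:
Δ: 2  2
Constant first difference = 2.
Extend forward: 2 + 2 = 4

4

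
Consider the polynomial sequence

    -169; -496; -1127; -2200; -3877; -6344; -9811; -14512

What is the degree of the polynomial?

4

Δ: -327, -631, -1073, -1677, -2467, -3467, -4701
Δ²: -304, -442, -604, -790, -1000, -1234
Δ³: -138, -162, -186, -210, -234
Δ⁴: -24, -24, -24, -24
The fourth differences are constant, so the polynomial has degree 4.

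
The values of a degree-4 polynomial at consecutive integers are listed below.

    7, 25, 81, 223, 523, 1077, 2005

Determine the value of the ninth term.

First differences: 18 , 56 , 142 , 300 , 554 , 928
Second differences: 38 , 86 , 158 , 254 , 374
Third differences: 48 , 72 , 96 , 120
Fourth differences: 24 , 24 , 24
Constant fourth difference = 24, so extend:
120 + 24 = 144;  374 + 144 = 518;  928 + 518 = 1446;  2005 + 1446 = 3451
144 + 24 = 168;  518 + 168 = 686;  1446 + 686 = 2132;  3451 + 2132 = 5583

5583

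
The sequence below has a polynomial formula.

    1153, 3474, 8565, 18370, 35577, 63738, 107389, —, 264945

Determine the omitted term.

Using the first 7 terms:
2321  5091  9805  17207  28161  43651
2770  4714  7402  10954  15490
1944  2688  3552  4536
744  864  984
120  120
Constant fifth difference = 120.
Extend forward: 984 + 120 = 1104;  4536 + 1104 = 5640;  15490 + 5640 = 21130;  43651 + 21130 = 64781;  107389 + 64781 = 172170

172170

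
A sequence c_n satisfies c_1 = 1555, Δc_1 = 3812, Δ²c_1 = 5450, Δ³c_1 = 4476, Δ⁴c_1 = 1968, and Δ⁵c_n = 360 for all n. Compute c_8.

Build the table forward from the leading diagonal:
Fifth differences: 360  360  360  360  360  360  360  360
Fourth differences: 1968  2328  2688  3048  3408  3768  4128  4488
Third differences: 4476  6444  8772  11460  14508  17916  21684  25812
Second differences: 5450  9926  16370  25142  36602  51110  69026  90710
First differences: 3812  9262  19188  35558  60700  97302  148412  217438
c: 1555  5367  14629  33817  69375  130075  227377  375789

375789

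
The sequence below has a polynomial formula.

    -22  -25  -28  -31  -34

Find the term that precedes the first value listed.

-19

First differences: -3  -3  -3  -3
The first differences are constant at -3.
Work back: -22 + 3 = -19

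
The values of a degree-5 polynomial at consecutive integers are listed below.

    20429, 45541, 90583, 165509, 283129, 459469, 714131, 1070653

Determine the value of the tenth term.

Δ: 25112 , 45042 , 74926 , 117620 , 176340 , 254662 , 356522
Δ²: 19930 , 29884 , 42694 , 58720 , 78322 , 101860
Δ³: 9954 , 12810 , 16026 , 19602 , 23538
Δ⁴: 2856 , 3216 , 3576 , 3936
Δ⁵: 360 , 360 , 360
The fifth differences are constant (360).
3936 + 360 = 4296;  23538 + 4296 = 27834;  101860 + 27834 = 129694;  356522 + 129694 = 486216;  1070653 + 486216 = 1556869
4296 + 360 = 4656;  27834 + 4656 = 32490;  129694 + 32490 = 162184;  486216 + 162184 = 648400;  1556869 + 648400 = 2205269

2205269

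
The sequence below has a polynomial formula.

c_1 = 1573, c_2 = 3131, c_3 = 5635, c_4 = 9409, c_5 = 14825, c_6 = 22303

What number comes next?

32311

D1: 1558  2504  3774  5416  7478
D2: 946  1270  1642  2062
D3: 324  372  420
D4: 48  48
Constant fourth difference = 48, so extend:
420 + 48 = 468;  2062 + 468 = 2530;  7478 + 2530 = 10008;  22303 + 10008 = 32311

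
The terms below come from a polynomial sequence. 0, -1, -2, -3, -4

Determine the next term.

-5

Δ: -1 , -1 , -1 , -1
The first differences are constant (-1).
-4 − 1 = -5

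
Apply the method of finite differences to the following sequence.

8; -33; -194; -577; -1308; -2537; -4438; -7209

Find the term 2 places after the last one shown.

First differences: -41, -161, -383, -731, -1229, -1901, -2771
Second differences: -120, -222, -348, -498, -672, -870
Third differences: -102, -126, -150, -174, -198
Fourth differences: -24, -24, -24, -24
Constant fourth difference = -24, so extend:
-198 − 24 = -222;  -870 − 222 = -1092;  -2771 − 1092 = -3863;  -7209 − 3863 = -11072
-222 − 24 = -246;  -1092 − 246 = -1338;  -3863 − 1338 = -5201;  -11072 − 5201 = -16273

-16273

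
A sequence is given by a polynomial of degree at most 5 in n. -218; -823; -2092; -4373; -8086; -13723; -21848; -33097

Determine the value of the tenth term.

Δ: -605, -1269, -2281, -3713, -5637, -8125, -11249
Δ²: -664, -1012, -1432, -1924, -2488, -3124
Δ³: -348, -420, -492, -564, -636
Δ⁴: -72, -72, -72, -72
Constant fourth difference = -72, so extend:
-636 − 72 = -708;  -3124 − 708 = -3832;  -11249 − 3832 = -15081;  -33097 − 15081 = -48178
-708 − 72 = -780;  -3832 − 780 = -4612;  -15081 − 4612 = -19693;  -48178 − 19693 = -67871

-67871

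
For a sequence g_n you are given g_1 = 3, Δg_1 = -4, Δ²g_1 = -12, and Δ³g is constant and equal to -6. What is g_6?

Build the table forward from the leading diagonal:
D3: -6, -6, -6, -6, -6, -6
D2: -12, -18, -24, -30, -36, -42
D1: -4, -16, -34, -58, -88, -124
g: 3, -1, -17, -51, -109, -197

-197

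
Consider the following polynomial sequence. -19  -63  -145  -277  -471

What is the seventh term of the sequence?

-1093

-44 , -82 , -132 , -194
-38 , -50 , -62
-12 , -12
Third differences constant at -12.
-62 − 12 = -74;  -194 − 74 = -268;  -471 − 268 = -739
-74 − 12 = -86;  -268 − 86 = -354;  -739 − 354 = -1093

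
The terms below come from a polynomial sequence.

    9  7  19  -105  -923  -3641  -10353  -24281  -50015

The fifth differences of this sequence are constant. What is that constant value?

-240

Δ: -2, 12, -124, -818, -2718, -6712, -13928, -25734
Δ²: 14, -136, -694, -1900, -3994, -7216, -11806
Δ³: -150, -558, -1206, -2094, -3222, -4590
Δ⁴: -408, -648, -888, -1128, -1368
Δ⁵: -240, -240, -240, -240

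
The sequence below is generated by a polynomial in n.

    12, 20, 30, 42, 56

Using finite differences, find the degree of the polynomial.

Δ: 8, 10, 12, 14
Δ²: 2, 2, 2
The second differences are constant, so the polynomial has degree 2.

2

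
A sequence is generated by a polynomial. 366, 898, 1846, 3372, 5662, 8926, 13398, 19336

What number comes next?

Δ: 532, 948, 1526, 2290, 3264, 4472, 5938
Δ²: 416, 578, 764, 974, 1208, 1466
Δ³: 162, 186, 210, 234, 258
Δ⁴: 24, 24, 24, 24
Constant fourth difference = 24, so extend:
258 + 24 = 282;  1466 + 282 = 1748;  5938 + 1748 = 7686;  19336 + 7686 = 27022

27022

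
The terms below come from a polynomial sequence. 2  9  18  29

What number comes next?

D1: 7  9  11
D2: 2  2
The second differences are constant (2).
11 + 2 = 13;  29 + 13 = 42

42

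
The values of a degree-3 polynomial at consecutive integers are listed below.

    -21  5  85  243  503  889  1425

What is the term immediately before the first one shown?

Δ: 26, 80, 158, 260, 386, 536
Δ²: 54, 78, 102, 126, 150
Δ³: 24, 24, 24, 24
The third differences are constant at 24.
Work back: 54 − 24 = 30;  26 − 30 = -4;  -21 + 4 = -17

-17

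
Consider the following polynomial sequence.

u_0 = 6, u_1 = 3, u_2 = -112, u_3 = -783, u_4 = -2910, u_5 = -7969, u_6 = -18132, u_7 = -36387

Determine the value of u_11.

-285367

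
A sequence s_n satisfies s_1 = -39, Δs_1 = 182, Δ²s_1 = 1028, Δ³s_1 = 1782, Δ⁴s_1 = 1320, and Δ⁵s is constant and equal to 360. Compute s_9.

242553

Build the table forward from the leading diagonal:
D5: 360, 360, 360, 360, 360, 360, 360, 360, 360
D4: 1320, 1680, 2040, 2400, 2760, 3120, 3480, 3840, 4200
D3: 1782, 3102, 4782, 6822, 9222, 11982, 15102, 18582, 22422
D2: 1028, 2810, 5912, 10694, 17516, 26738, 38720, 53822, 72404
D1: 182, 1210, 4020, 9932, 20626, 38142, 64880, 103600, 157422
s: -39, 143, 1353, 5373, 15305, 35931, 74073, 138953, 242553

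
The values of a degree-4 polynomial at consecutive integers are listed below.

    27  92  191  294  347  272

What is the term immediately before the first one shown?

65, 99, 103, 53, -75
34, 4, -50, -128
-30, -54, -78
-24, -24
The fourth differences are constant at -24.
Work back: -30 + 24 = -6;  34 + 6 = 40;  65 − 40 = 25;  27 − 25 = 2

2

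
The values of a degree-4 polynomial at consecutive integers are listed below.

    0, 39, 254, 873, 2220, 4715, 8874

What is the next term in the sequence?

First differences: 39  215  619  1347  2495  4159
Second differences: 176  404  728  1148  1664
Third differences: 228  324  420  516
Fourth differences: 96  96  96
Fourth differences constant at 96.
516 + 96 = 612;  1664 + 612 = 2276;  4159 + 2276 = 6435;  8874 + 6435 = 15309

15309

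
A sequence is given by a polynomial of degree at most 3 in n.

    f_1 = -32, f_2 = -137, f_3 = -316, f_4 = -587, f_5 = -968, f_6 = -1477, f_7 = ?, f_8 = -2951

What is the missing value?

Using the first 6 terms:
-105, -179, -271, -381, -509
-74, -92, -110, -128
-18, -18, -18
Constant third difference = -18.
Extend forward: -128 − 18 = -146;  -509 − 146 = -655;  -1477 − 655 = -2132

-2132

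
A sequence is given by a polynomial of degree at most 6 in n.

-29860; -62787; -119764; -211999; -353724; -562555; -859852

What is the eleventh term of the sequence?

-3512100

Δ: -32927, -56977, -92235, -141725, -208831, -297297
Δ²: -24050, -35258, -49490, -67106, -88466
Δ³: -11208, -14232, -17616, -21360
Δ⁴: -3024, -3384, -3744
Δ⁵: -360, -360
Constant fifth difference = -360, so extend:
-3744 − 360 = -4104;  -21360 − 4104 = -25464;  -88466 − 25464 = -113930;  -297297 − 113930 = -411227;  -859852 − 411227 = -1271079
-4104 − 360 = -4464;  -25464 − 4464 = -29928;  -113930 − 29928 = -143858;  -411227 − 143858 = -555085;  -1271079 − 555085 = -1826164
-4464 − 360 = -4824;  -29928 − 4824 = -34752;  -143858 − 34752 = -178610;  -555085 − 178610 = -733695;  -1826164 − 733695 = -2559859
-4824 − 360 = -5184;  -34752 − 5184 = -39936;  -178610 − 39936 = -218546;  -733695 − 218546 = -952241;  -2559859 − 952241 = -3512100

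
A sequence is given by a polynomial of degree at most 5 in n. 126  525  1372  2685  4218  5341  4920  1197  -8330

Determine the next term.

D1: 399, 847, 1313, 1533, 1123, -421, -3723, -9527
D2: 448, 466, 220, -410, -1544, -3302, -5804
D3: 18, -246, -630, -1134, -1758, -2502
D4: -264, -384, -504, -624, -744
D5: -120, -120, -120, -120
The fifth differences are constant (-120).
-744 − 120 = -864;  -2502 − 864 = -3366;  -5804 − 3366 = -9170;  -9527 − 9170 = -18697;  -8330 − 18697 = -27027

-27027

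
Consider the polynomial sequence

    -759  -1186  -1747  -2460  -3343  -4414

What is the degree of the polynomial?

-427, -561, -713, -883, -1071
-134, -152, -170, -188
-18, -18, -18
The third differences are constant, so the polynomial has degree 3.

3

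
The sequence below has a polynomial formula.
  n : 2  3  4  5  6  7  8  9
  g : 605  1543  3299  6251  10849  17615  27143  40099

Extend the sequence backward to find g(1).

179

First differences: 938, 1756, 2952, 4598, 6766, 9528, 12956
Second differences: 818, 1196, 1646, 2168, 2762, 3428
Third differences: 378, 450, 522, 594, 666
Fourth differences: 72, 72, 72, 72
The fourth differences are constant at 72.
Work back: 378 − 72 = 306;  818 − 306 = 512;  938 − 512 = 426;  605 − 426 = 179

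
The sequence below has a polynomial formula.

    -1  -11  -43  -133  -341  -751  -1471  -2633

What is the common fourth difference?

-24

First differences: -10, -32, -90, -208, -410, -720, -1162
Second differences: -22, -58, -118, -202, -310, -442
Third differences: -36, -60, -84, -108, -132
Fourth differences: -24, -24, -24, -24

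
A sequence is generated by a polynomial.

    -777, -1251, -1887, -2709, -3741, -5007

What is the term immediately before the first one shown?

-441

-474, -636, -822, -1032, -1266
-162, -186, -210, -234
-24, -24, -24
The third differences are constant at -24.
Work back: -162 + 24 = -138;  -474 + 138 = -336;  -777 + 336 = -441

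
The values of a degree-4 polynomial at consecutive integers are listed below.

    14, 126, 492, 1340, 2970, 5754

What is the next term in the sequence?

10136

112  366  848  1630  2784
254  482  782  1154
228  300  372
72  72
Fourth differences constant at 72.
372 + 72 = 444;  1154 + 444 = 1598;  2784 + 1598 = 4382;  5754 + 4382 = 10136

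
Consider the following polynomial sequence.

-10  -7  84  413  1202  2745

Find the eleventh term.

37100

D1: 3, 91, 329, 789, 1543
D2: 88, 238, 460, 754
D3: 150, 222, 294
D4: 72, 72
The fourth differences are constant (72).
294 + 72 = 366;  754 + 366 = 1120;  1543 + 1120 = 2663;  2745 + 2663 = 5408
366 + 72 = 438;  1120 + 438 = 1558;  2663 + 1558 = 4221;  5408 + 4221 = 9629
438 + 72 = 510;  1558 + 510 = 2068;  4221 + 2068 = 6289;  9629 + 6289 = 15918
510 + 72 = 582;  2068 + 582 = 2650;  6289 + 2650 = 8939;  15918 + 8939 = 24857
582 + 72 = 654;  2650 + 654 = 3304;  8939 + 3304 = 12243;  24857 + 12243 = 37100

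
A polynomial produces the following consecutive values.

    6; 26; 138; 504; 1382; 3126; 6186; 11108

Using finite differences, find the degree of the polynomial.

20, 112, 366, 878, 1744, 3060, 4922
92, 254, 512, 866, 1316, 1862
162, 258, 354, 450, 546
96, 96, 96, 96
The fourth differences are constant, so the polynomial has degree 4.

4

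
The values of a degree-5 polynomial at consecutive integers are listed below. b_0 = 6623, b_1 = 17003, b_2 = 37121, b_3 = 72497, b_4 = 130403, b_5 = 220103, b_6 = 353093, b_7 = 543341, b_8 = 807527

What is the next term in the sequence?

1165283

First differences: 10380  20118  35376  57906  89700  132990  190248  264186
Second differences: 9738  15258  22530  31794  43290  57258  73938
Third differences: 5520  7272  9264  11496  13968  16680
Fourth differences: 1752  1992  2232  2472  2712
Fifth differences: 240  240  240  240
Fifth differences constant at 240.
2712 + 240 = 2952;  16680 + 2952 = 19632;  73938 + 19632 = 93570;  264186 + 93570 = 357756;  807527 + 357756 = 1165283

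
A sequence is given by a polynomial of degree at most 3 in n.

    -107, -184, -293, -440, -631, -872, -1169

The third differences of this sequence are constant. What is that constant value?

-6

D1: -77, -109, -147, -191, -241, -297
D2: -32, -38, -44, -50, -56
D3: -6, -6, -6, -6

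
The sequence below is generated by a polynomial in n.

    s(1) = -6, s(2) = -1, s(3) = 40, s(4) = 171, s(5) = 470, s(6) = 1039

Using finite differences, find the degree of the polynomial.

D1: 5, 41, 131, 299, 569
D2: 36, 90, 168, 270
D3: 54, 78, 102
D4: 24, 24
The fourth differences are constant, so the polynomial has degree 4.

4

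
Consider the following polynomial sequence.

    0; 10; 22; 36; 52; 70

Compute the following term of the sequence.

90

D1: 10  12  14  16  18
D2: 2  2  2  2
Second differences constant at 2.
18 + 2 = 20;  70 + 20 = 90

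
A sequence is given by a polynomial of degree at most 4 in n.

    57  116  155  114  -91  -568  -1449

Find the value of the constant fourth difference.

-24

First differences: 59, 39, -41, -205, -477, -881
Second differences: -20, -80, -164, -272, -404
Third differences: -60, -84, -108, -132
Fourth differences: -24, -24, -24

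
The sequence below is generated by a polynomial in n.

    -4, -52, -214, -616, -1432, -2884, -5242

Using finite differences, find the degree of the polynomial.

Δ: -48, -162, -402, -816, -1452, -2358
Δ²: -114, -240, -414, -636, -906
Δ³: -126, -174, -222, -270
Δ⁴: -48, -48, -48
The fourth differences are constant, so the polynomial has degree 4.

4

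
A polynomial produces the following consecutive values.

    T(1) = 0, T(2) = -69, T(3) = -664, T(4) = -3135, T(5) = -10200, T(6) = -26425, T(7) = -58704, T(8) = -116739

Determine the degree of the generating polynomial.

First differences: -69, -595, -2471, -7065, -16225, -32279, -58035
Second differences: -526, -1876, -4594, -9160, -16054, -25756
Third differences: -1350, -2718, -4566, -6894, -9702
Fourth differences: -1368, -1848, -2328, -2808
Fifth differences: -480, -480, -480
The fifth differences are constant, so the polynomial has degree 5.

5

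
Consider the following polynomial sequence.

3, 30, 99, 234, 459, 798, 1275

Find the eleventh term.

5043

D1: 27, 69, 135, 225, 339, 477
D2: 42, 66, 90, 114, 138
D3: 24, 24, 24, 24
Constant third difference = 24, so extend:
138 + 24 = 162;  477 + 162 = 639;  1275 + 639 = 1914
162 + 24 = 186;  639 + 186 = 825;  1914 + 825 = 2739
186 + 24 = 210;  825 + 210 = 1035;  2739 + 1035 = 3774
210 + 24 = 234;  1035 + 234 = 1269;  3774 + 1269 = 5043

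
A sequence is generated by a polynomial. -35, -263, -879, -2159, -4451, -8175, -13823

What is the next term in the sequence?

-21959

D1: -228, -616, -1280, -2292, -3724, -5648
D2: -388, -664, -1012, -1432, -1924
D3: -276, -348, -420, -492
D4: -72, -72, -72
The fourth differences are constant (-72).
-492 − 72 = -564;  -1924 − 564 = -2488;  -5648 − 2488 = -8136;  -13823 − 8136 = -21959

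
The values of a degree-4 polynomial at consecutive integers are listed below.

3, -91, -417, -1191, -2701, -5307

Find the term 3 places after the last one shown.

-24381

First differences: -94, -326, -774, -1510, -2606
Second differences: -232, -448, -736, -1096
Third differences: -216, -288, -360
Fourth differences: -72, -72
Constant fourth difference = -72, so extend:
-360 − 72 = -432;  -1096 − 432 = -1528;  -2606 − 1528 = -4134;  -5307 − 4134 = -9441
-432 − 72 = -504;  -1528 − 504 = -2032;  -4134 − 2032 = -6166;  -9441 − 6166 = -15607
-504 − 72 = -576;  -2032 − 576 = -2608;  -6166 − 2608 = -8774;  -15607 − 8774 = -24381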